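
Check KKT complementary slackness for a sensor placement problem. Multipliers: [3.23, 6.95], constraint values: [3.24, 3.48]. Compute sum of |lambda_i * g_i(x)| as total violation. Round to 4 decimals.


KKT complementary slackness check:
lambda_1 * g_1 = 3.23 * 3.24 = 10.4652
lambda_2 * g_2 = 6.95 * 3.48 = 24.186
Total violation = 10.4652 + 24.186 = 34.6512


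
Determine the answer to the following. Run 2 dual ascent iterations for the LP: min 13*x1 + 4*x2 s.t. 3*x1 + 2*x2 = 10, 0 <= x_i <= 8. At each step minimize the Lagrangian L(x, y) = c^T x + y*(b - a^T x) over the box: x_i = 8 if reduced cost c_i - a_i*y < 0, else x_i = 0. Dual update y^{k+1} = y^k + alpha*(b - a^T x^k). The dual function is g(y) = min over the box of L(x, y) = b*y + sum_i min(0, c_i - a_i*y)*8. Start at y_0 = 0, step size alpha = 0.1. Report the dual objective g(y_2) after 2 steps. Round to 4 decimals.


Dual ascent for LP: min 13*x1 + 4*x2, 3*x1 + 2*x2 = 10, 0 <= x_i <= 8
Step 1: y^k = 0.0, reduced costs: (13.0, 4.0)
  x^k = (0.0, 0.0), subgradient = b - a^T x = 10.0
  y^{k+1} = 0.0 + 0.1*10.0 = 1.0
Step 2: y^k = 1.0, reduced costs: (10.0, 2.0)
  x^k = (0.0, 0.0), subgradient = b - a^T x = 10.0
  y^{k+1} = 1.0 + 0.1*10.0 = 2.0
Dual objective at y_2 = 2.0: reduced costs (7.0, 0.0), box minimizer x = (0.0, 0.0)
g(y_2) = b*y + (c1 - a1*y)*x1 + (c2 - a2*y)*x2 = 10*2.0 + 7.0*0.0 + 0.0*0.0 = 20.0 + 0.0 + 0.0 = 20.0


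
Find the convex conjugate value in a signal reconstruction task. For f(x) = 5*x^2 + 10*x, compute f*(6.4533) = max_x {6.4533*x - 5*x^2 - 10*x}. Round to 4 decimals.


f*(y) = sup_x {y*x - a*x^2 - b*x} = sup_x {(y-b)*x - a*x^2}
FOC: (y - b) - 2a*x = 0 => x* = (y - b)/(2a)
x* = (6.4533 - 10)/(2*5) = -0.3547
f*(6.4533) = (y-b)^2/(4a) = (6.4533 - 10)^2/(4*5)
= 12.5791/20 = 0.629


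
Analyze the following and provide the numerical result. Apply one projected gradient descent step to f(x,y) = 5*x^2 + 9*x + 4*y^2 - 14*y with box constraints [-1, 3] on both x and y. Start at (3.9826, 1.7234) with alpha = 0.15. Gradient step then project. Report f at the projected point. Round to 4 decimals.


Step 1: Compute gradient at (3.9826, 1.7234).
grad_x = 2*5*3.9826 + 9 = 48.826
grad_y = 2*4*1.7234 - 14 = -0.2128
Step 2: Gradient step.
x_raw = 3.9826 - 0.15*48.826 = -3.3413
y_raw = 1.7234 - 0.15*-0.2128 = 1.7553
Step 3: Project onto [-1, 3].
x_proj = clip(-3.3413) = -1.0
y_proj = clip(1.7553) = 1.7553
Step 4: Evaluate f.
f(-1.0, 1.7553) = -16.2499


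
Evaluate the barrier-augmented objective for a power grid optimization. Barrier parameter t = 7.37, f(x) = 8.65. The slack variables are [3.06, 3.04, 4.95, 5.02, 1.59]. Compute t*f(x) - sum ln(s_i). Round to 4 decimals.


Step 1: Compute log-barrier.
ln values: [1.1184, 1.1119, 1.5994, 1.6134, 0.4637]
phi = -(1.1184 + 1.1119 + 1.5994 + 1.6134 + 0.4637) = -5.9068
Step 2: Compute augmented objective.
t*f(x) = 7.37*8.65 = 63.7505
Total = 63.7505 - 5.9068 = 57.8437


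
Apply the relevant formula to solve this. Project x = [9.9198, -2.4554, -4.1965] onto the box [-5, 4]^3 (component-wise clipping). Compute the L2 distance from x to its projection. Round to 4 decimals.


Project each component onto [-5, 4].
clip(9.9198) = 4.0, clip(-2.4554) = -2.4554, clip(-4.1965) = -4.1965
Projection = [4.0, -2.4554, -4.1965]
Squared diffs: [35.044, 0.0, 0.0]
Distance = sqrt(35.044) = 5.9198


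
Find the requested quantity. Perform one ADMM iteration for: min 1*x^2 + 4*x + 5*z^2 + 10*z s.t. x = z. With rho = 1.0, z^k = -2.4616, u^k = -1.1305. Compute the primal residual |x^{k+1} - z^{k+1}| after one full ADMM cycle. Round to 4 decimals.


ADMM iteration with rho = 1.0, z^k = -2.4616, u^k = -1.1305
Step 1: x-update.
Minimize 1*x^2 + 4*x + (1.0/2)*(x + 2.4616 - 1.1305)^2
FOC: (2*1 + 1.0)*x = -4 + 1.0*(-2.4616 + 1.1305)
x^{k+1} = -1.777
Step 2: z-update.
Minimize 5*z^2 + 10*z + (1.0/2)*(-1.777 - z - 1.1305)^2
FOC: (2*5 + 1.0)*z = -10 + 1.0*(-1.777 - 1.1305)
z^{k+1} = -1.1734
Step 3: u-update.
u^{k+1} = -1.1305 - 1.777 + 1.1734 = -1.7341
Step 4: Primal residual = |-1.777 + 1.1734| = 0.6036


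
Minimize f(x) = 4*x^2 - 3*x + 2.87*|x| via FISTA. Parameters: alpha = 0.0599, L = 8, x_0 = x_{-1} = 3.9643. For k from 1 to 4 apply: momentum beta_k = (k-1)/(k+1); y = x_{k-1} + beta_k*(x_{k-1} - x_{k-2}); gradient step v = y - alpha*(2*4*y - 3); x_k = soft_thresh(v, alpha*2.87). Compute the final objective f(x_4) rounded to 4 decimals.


FISTA on f(x) = 4*x^2 - 3*x + 2.87*|x|
L = 8, alpha = 0.0599
Iteration 1: beta = 0.0, y = 3.9643 + 0.0*(3.9643 - 3.9643) = 3.9643
  grad(y) = 28.7144, v = y - alpha*grad = 2.2443
  prox(v) = soft_thresh(2.2443, 0.1719) = 2.0724
Iteration 2: beta = 0.3333, y = 2.0724 + 0.3333*(2.0724 - 3.9643) = 1.4418
  grad(y) = 8.5341, v = y - alpha*grad = 0.9306
  prox(v) = soft_thresh(0.9306, 0.1719) = 0.7587
Iteration 3: beta = 0.5, y = 0.7587 + 0.5*(0.7587 - 2.0724) = 0.1018
  grad(y) = -2.1857, v = y - alpha*grad = 0.2327
  prox(v) = soft_thresh(0.2327, 0.1719) = 0.0608
Iteration 4: beta = 0.6, y = 0.0608 + 0.6*(0.0608 - 0.7587) = -0.3579
  grad(y) = -5.8633, v = y - alpha*grad = -0.0067
  prox(v) = soft_thresh(-0.0067, 0.1719) = 0.0
f(x_4) = 4*0.0^2 - 3*0.0 + 2.87*|0.0| = 0.0


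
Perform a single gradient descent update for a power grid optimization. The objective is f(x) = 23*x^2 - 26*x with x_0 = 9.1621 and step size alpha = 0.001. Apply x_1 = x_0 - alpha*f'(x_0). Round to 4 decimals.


We compute the gradient at x_0 and apply the update.
f'(x) = 46*x - 26
f'(9.1621) = 46*9.1621 - 26 = 395.4566
x_1 = 9.1621 - 0.001*395.4566 = 8.7666


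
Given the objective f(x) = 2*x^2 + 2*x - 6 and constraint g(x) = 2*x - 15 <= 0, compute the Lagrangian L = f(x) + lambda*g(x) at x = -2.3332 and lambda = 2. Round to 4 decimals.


Step 1: Evaluate f(x).
f(-2.3332) = 2*(-2.3332)^2 + 2*(-2.3332) - 6 = 0.2212
Step 2: Evaluate g(x).
g(-2.3332) = 2*-2.3332 - 15 = -19.6664
Step 3: Compute Lagrangian.
L = 0.2212 + 2*-19.6664 = -39.1116


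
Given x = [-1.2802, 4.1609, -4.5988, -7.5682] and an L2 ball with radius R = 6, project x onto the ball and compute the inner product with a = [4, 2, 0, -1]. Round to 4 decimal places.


Step 1: Compute ||x|| (intermediates to 6 decimals).
||x|| = sqrt((-1.2802)^2 + 4.1609^2 + (-4.5988)^2 + (-7.5682)^2) = 9.86806
Step 2: Project.
Since ||x|| > R, scale = R/||x|| = 6/9.86806 = 0.608022, proj(x) = scale * x
proj(x) = [-0.77839, 2.529919, -2.796172, -4.601632]
Step 3: Dot product.
a^T * proj(x) = 4*(-0.77839) + 2*2.529919 + 0*(-2.796172) - 1*(-4.601632) = 6.5479


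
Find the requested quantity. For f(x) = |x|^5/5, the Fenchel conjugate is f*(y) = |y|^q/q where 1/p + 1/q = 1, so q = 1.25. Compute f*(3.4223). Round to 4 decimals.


The conjugate exponent q satisfies 1/p + 1/q = 1.
p = 5, so q = 5/(5 - 1) = 1.25
|y|^q = 3.4223^1.25 = 4.6548
f*(3.4223) = 4.6548 / 1.25 = 3.7238


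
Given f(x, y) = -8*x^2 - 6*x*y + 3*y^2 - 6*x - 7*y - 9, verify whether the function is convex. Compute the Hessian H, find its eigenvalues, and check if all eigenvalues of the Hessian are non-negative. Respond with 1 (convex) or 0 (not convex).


The Hessian of f(x,y) = -8*x^2 - 6*x*y + 3*y^2 - 6*x - 7*y - 9 is:
H = [[-16, -6], [-6, 6]]
Trace = -16 + 6 = -10
Determinant = -16*6 - (-6)^2 = -132
Discriminant = (-10)^2 - 4*-132 = 628.0
Eigenvalues: lambda_1 = -17.53, lambda_2 = 7.53
The function is not convex.

0


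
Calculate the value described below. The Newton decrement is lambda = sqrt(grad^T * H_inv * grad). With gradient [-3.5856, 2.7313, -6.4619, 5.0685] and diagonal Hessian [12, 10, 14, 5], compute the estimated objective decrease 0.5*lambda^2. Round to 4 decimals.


Step 1: H is diagonal, so H^(-1) * g = [-0.2988, 0.2731, -0.4616, 1.0137].
Step 2: g^T H^(-1) g = sum_i g_i^2 / H_ii
  = (-3.5856)^2/12 + (2.7313)^2/10 + (-6.4619)^2/14 + (5.0685)^2/5
  = 1.0714 + 0.746 + 2.9826 + 5.1379 = 9.9379
Step 3: Objective decrease = 0.5 * g^T H^(-1) g = 4.9689


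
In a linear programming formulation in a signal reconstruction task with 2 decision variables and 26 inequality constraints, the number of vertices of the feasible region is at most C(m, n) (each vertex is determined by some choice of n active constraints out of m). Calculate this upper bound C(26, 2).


Each vertex corresponds to some choice of n active constraints out of m, so the number of vertices is at most C(m, n) = m! / (n!(m-n)!).
m = 26, n = 2
Numerator: 26 * 25
Denominator: 2! = 2
C(26, 2) = 325


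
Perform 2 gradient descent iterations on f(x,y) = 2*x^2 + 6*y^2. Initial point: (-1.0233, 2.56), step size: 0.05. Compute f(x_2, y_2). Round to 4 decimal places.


Gradient descent on f(x,y) = 2*x^2 + 6*y^2.
Starting point: (-1.0233, 2.56), alpha = 0.05
Step 1: grad_x = 2*2*-1.0233 = -4.0932, grad_y = 2*6*2.56 = 30.72
  x_1 = -1.0233 - 0.05*-4.0932 = -0.8186
  y_1 = 2.56 - 0.05*30.72 = 1.024
Step 2: grad_x = 2*2*-0.8186 = -3.2746, grad_y = 2*6*1.024 = 12.288
  x_2 = -0.8186 - 0.05*-3.2746 = -0.6549
  y_2 = 1.024 - 0.05*12.288 = 0.4096
f(-0.6549, 0.4096) = 2*(-0.6549)^2 + 6*0.4096^2 = 1.8645


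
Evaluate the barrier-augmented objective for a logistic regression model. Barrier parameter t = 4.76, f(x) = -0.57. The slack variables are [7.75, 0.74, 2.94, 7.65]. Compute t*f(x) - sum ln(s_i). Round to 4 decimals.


Step 1: Compute log-barrier.
ln values: [2.0477, -0.3011, 1.0784, 2.0347]
phi = -(2.0477 - 0.3011 + 1.0784 + 2.0347) = -4.8597
Step 2: Compute augmented objective.
t*f(x) = 4.76*-0.57 = -2.7132
Total = -2.7132 - 4.8597 = -7.5729


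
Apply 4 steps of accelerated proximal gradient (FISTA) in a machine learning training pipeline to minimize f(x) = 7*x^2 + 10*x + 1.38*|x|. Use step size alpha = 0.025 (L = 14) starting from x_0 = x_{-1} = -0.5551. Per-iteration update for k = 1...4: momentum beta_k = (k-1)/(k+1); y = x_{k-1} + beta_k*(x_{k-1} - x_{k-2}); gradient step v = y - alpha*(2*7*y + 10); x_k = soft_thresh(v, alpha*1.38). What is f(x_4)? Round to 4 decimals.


FISTA on f(x) = 7*x^2 + 10*x + 1.38*|x|
L = 14, alpha = 0.025
Iteration 1: beta = 0.0, y = -0.5551 + 0.0*(-0.5551 + 0.5551) = -0.5551
  grad(y) = 2.2286, v = y - alpha*grad = -0.6108
  prox(v) = soft_thresh(-0.6108, 0.0345) = -0.5763
Iteration 2: beta = 0.3333, y = -0.5763 + 0.3333*(-0.5763 + 0.5551) = -0.5834
  grad(y) = 1.8326, v = y - alpha*grad = -0.6292
  prox(v) = soft_thresh(-0.6292, 0.0345) = -0.5947
Iteration 3: beta = 0.5, y = -0.5947 + 0.5*(-0.5947 + 0.5763) = -0.6039
  grad(y) = 1.5455, v = y - alpha*grad = -0.6425
  prox(v) = soft_thresh(-0.6425, 0.0345) = -0.608
Iteration 4: beta = 0.6, y = -0.608 + 0.6*(-0.608 + 0.5947) = -0.616
  grad(y) = 1.3756, v = y - alpha*grad = -0.6504
  prox(v) = soft_thresh(-0.6504, 0.0345) = -0.6159
f(x_4) = 7*(-0.6159)^2 + 10*(-0.6159) + 1.38*|-0.6159| = -2.6537


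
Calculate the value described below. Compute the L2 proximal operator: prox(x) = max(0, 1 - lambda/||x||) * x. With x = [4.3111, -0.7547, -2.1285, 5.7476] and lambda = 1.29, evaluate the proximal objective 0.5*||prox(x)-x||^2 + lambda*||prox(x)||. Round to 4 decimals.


Step 1: Compute ||x||.
||x|| = 7.5313
Step 2: Compute scaling factor.
scale = max(0, 1 - 1.29/7.5313) = 0.8287
Step 3: prox(x) = [3.5727, -0.6254, -1.7639, 4.7631]
||prox(x)|| = 6.2413
Step 4: Proximal objective.
0.5*||prox-x||^2 = 0.8321
lambda*||prox|| = 8.0513
Total = 8.8833


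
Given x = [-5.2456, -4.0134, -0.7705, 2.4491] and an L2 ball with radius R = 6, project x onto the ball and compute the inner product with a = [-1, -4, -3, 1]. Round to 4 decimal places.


Step 1: Compute ||x|| (intermediates to 6 decimals).
||x|| = sqrt((-5.2456)^2 + (-4.0134)^2 + (-0.7705)^2 + 2.4491^2) = 7.086287
Step 2: Project.
Since ||x|| > R, scale = R/||x|| = 6/7.086287 = 0.846706, proj(x) = scale * x
proj(x) = [-4.441481, -3.39817, -0.652387, 2.073668]
Step 3: Dot product.
a^T * proj(x) = -1*(-4.441481) - 4*(-3.39817) - 3*(-0.652387) + 1*2.073668 = 22.065


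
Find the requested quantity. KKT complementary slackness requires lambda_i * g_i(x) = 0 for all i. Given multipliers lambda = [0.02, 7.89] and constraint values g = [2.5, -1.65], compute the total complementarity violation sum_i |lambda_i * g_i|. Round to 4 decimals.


KKT complementary slackness check:
lambda_1 * g_1 = 0.02 * 2.5 = 0.05
lambda_2 * g_2 = 7.89 * -1.65 = -13.0185
Total violation = 0.05 + 13.0185 = 13.0685


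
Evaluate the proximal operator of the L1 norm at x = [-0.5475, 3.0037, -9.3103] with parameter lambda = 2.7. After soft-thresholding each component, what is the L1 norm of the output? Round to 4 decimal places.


Soft-thresholding with lambda = 2.7:
prox(-0.5475) = sign(-0.5475)*max(|-0.5475| - 2.7, 0) = 0.0
prox(3.0037) = sign(3.0037)*max(|3.0037| - 2.7, 0) = 0.3037
prox(-9.3103) = sign(-9.3103)*max(|-9.3103| - 2.7, 0) = -6.6103
prox(x) = [0.0, 0.3037, -6.6103]
||prox(x)||_1 = 0.0 + 0.3037 + 6.6103 = 6.914


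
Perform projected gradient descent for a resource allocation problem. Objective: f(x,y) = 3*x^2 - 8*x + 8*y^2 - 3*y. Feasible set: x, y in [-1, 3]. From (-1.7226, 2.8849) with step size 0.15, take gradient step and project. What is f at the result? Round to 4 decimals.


Step 1: Compute gradient at (-1.7226, 2.8849).
grad_x = 2*3*-1.7226 - 8 = -18.3356
grad_y = 2*8*2.8849 - 3 = 43.1584
Step 2: Gradient step.
x_raw = -1.7226 - 0.15*-18.3356 = 1.0277
y_raw = 2.8849 - 0.15*43.1584 = -3.5889
Step 3: Project onto [-1, 3].
x_proj = clip(1.0277) = 1.0277
y_proj = clip(-3.5889) = -1.0
Step 4: Evaluate f.
f(1.0277, -1.0) = 5.9468


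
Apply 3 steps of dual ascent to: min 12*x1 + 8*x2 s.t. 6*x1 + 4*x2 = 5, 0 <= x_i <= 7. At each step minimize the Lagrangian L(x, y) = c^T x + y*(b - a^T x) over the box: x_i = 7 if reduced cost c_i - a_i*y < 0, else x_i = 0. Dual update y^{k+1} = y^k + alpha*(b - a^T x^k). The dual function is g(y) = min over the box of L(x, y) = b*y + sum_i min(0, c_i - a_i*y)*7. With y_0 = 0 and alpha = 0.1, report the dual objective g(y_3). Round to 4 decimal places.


Dual ascent for LP: min 12*x1 + 8*x2, 6*x1 + 4*x2 = 5, 0 <= x_i <= 7
Step 1: y^k = 0.0, reduced costs: (12.0, 8.0)
  x^k = (0.0, 0.0), subgradient = b - a^T x = 5.0
  y^{k+1} = 0.0 + 0.1*5.0 = 0.5
Step 2: y^k = 0.5, reduced costs: (9.0, 6.0)
  x^k = (0.0, 0.0), subgradient = b - a^T x = 5.0
  y^{k+1} = 0.5 + 0.1*5.0 = 1.0
Step 3: y^k = 1.0, reduced costs: (6.0, 4.0)
  x^k = (0.0, 0.0), subgradient = b - a^T x = 5.0
  y^{k+1} = 1.0 + 0.1*5.0 = 1.5
Dual objective at y_3 = 1.5: reduced costs (3.0, 2.0), box minimizer x = (0.0, 0.0)
g(y_3) = b*y + (c1 - a1*y)*x1 + (c2 - a2*y)*x2 = 5*1.5 + 3.0*0.0 + 2.0*0.0 = 7.5 + 0.0 + 0.0 = 7.5


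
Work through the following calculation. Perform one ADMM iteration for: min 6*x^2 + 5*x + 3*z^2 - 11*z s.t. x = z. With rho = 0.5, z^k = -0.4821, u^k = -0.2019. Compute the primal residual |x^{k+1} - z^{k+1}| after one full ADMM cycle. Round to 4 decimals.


ADMM iteration with rho = 0.5, z^k = -0.4821, u^k = -0.2019
Step 1: x-update.
Minimize 6*x^2 + 5*x + (0.5/2)*(x + 0.4821 - 0.2019)^2
FOC: (2*6 + 0.5)*x = -5 + 0.5*(-0.4821 + 0.2019)
x^{k+1} = -0.4112
Step 2: z-update.
Minimize 3*z^2 - 11*z + (0.5/2)*(-0.4112 - z - 0.2019)^2
FOC: (2*3 + 0.5)*z = 11 + 0.5*(-0.4112 - 0.2019)
z^{k+1} = 1.6451
Step 3: u-update.
u^{k+1} = -0.2019 - 0.4112 - 1.6451 = -2.2583
Step 4: Primal residual = |-0.4112 - 1.6451| = 2.0564


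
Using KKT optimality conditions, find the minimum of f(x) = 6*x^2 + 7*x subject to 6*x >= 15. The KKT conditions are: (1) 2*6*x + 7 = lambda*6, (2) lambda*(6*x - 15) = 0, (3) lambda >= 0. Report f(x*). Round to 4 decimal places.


Step 1: Try lambda = 0 (constraint inactive).
x_unc = -7/(2*6) = -0.5833
Check: 6*-0.5833 = -3.4998 < 15 -- violated!
Step 2: Constraint must be active: 6*x = 15
x* = 15/6 = 2.5
lambda = (2*6*2.5 + 7)/6 = 6.1667
Step 3: Compute optimal value.
f(x*) = 6*2.5^2 + 7*2.5 = 55.0


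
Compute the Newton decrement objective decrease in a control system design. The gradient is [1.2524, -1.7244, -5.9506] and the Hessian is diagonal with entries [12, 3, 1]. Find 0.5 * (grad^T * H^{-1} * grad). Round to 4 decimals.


Step 1: H is diagonal, so H^(-1) * g = [0.1044, -0.5748, -5.9506].
Step 2: g^T H^(-1) g = sum_i g_i^2 / H_ii
  = (1.2524)^2/12 + (-1.7244)^2/3 + (-5.9506)^2/1
  = 0.1307 + 0.9912 + 35.4096 = 36.5315
Step 3: Objective decrease = 0.5 * g^T H^(-1) g = 18.2658


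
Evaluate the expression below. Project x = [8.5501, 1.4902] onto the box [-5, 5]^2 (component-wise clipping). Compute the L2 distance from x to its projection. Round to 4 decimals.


Project each component onto [-5, 5].
clip(8.5501) = 5.0, clip(1.4902) = 1.4902
Projection = [5.0, 1.4902]
Squared diffs: [12.6032, 0.0]
Distance = sqrt(12.6032) = 3.5501


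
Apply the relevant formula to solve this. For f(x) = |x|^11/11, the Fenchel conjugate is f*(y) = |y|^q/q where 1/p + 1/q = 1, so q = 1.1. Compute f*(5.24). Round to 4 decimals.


The conjugate exponent q satisfies 1/p + 1/q = 1.
p = 11, so q = 11/(11 - 1) = 1.1
|y|^q = 5.24^1.1 = 6.1839
f*(5.24) = 6.1839 / 1.1 = 5.6218


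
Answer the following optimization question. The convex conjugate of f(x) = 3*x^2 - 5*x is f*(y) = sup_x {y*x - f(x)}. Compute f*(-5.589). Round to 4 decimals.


f*(y) = sup_x {y*x - a*x^2 - b*x} = sup_x {(y-b)*x - a*x^2}
FOC: (y - b) - 2a*x = 0 => x* = (y - b)/(2a)
x* = (-5.589 + 5)/(2*3) = -0.0982
f*(-5.589) = (y-b)^2/(4a) = (-5.589 + 5)^2/(4*3)
= 0.3469/12 = 0.0289


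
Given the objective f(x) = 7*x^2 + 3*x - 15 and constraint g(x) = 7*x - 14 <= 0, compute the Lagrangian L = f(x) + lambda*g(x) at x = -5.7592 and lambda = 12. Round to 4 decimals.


Step 1: Evaluate f(x).
f(-5.7592) = 7*(-5.7592)^2 + 3*(-5.7592) - 15 = 199.9011
Step 2: Evaluate g(x).
g(-5.7592) = 7*-5.7592 - 14 = -54.3144
Step 3: Compute Lagrangian.
L = 199.9011 + 12*-54.3144 = -451.8717


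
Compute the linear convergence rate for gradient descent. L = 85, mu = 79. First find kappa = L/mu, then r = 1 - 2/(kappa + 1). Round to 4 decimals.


Step 1: Compute the condition number.
kappa = L/mu = 85/79 = 1.0759
Step 2: Compute the convergence rate.
r = 1 - 2/(kappa + 1) = 1 - 2*mu/(L + mu) = (L - mu)/(L + mu) = 6/164 = 0.0366


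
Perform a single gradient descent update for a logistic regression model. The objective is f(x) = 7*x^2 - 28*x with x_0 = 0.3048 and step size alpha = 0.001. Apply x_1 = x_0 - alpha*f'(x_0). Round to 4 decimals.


We compute the gradient at x_0 and apply the update.
f'(x) = 14*x - 28
f'(0.3048) = 14*0.3048 - 28 = -23.7328
x_1 = 0.3048 - 0.001*-23.7328 = 0.3285


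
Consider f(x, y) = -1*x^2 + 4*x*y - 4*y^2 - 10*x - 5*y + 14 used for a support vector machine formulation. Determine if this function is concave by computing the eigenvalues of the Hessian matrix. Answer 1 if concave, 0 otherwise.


The Hessian of f(x,y) = -1*x^2 + 4*x*y - 4*y^2 - 10*x - 5*y + 14 is:
H = [[-2, 4], [4, -8]]
Trace = -2 - 8 = -10
Determinant = -2*-8 - (4)^2 = 0
Discriminant = (-10)^2 - 4*0 = 100.0
Eigenvalues: lambda_1 = -10.0, lambda_2 = 0.0
The function is concave.

1


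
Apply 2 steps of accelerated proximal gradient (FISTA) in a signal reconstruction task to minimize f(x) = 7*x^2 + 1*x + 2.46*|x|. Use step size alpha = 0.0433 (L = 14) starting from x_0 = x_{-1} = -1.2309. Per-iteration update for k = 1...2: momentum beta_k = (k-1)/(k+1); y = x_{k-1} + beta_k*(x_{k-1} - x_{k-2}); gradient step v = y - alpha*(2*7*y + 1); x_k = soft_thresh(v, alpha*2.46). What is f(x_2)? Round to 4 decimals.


FISTA on f(x) = 7*x^2 + 1*x + 2.46*|x|
L = 14, alpha = 0.0433
Iteration 1: beta = 0.0, y = -1.2309 + 0.0*(-1.2309 + 1.2309) = -1.2309
  grad(y) = -16.2326, v = y - alpha*grad = -0.528
  prox(v) = soft_thresh(-0.528, 0.1065) = -0.4215
Iteration 2: beta = 0.3333, y = -0.4215 + 0.3333*(-0.4215 + 1.2309) = -0.1517
  grad(y) = -1.124, v = y - alpha*grad = -0.103
  prox(v) = soft_thresh(-0.103, 0.1065) = 0.0
f(x_2) = 7*0.0^2 + 1*0.0 + 2.46*|0.0| = 0.0


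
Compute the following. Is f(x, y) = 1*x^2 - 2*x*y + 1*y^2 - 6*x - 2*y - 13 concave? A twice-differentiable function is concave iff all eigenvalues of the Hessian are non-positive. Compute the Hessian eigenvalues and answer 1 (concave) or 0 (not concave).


The Hessian of f(x,y) = 1*x^2 - 2*x*y + 1*y^2 - 6*x - 2*y - 13 is:
H = [[2, -2], [-2, 2]]
Trace = 2 + 2 = 4
Determinant = 2*2 - (-2)^2 = 0
Discriminant = (4)^2 - 4*0 = 16.0
Eigenvalues: lambda_1 = 0.0, lambda_2 = 4.0
The function is not concave.

0


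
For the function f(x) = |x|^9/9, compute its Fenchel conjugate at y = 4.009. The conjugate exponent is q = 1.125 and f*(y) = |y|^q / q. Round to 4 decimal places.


The conjugate exponent q satisfies 1/p + 1/q = 1.
p = 9, so q = 9/(9 - 1) = 1.125
|y|^q = 4.009^1.125 = 4.7689
f*(4.009) = 4.7689 / 1.125 = 4.239


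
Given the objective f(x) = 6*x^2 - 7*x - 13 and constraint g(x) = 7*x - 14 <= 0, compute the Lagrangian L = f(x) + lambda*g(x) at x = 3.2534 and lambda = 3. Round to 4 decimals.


Step 1: Evaluate f(x).
f(3.2534) = 6*3.2534^2 - 7*3.2534 - 13 = 27.7339
Step 2: Evaluate g(x).
g(3.2534) = 7*3.2534 - 14 = 8.7738
Step 3: Compute Lagrangian.
L = 27.7339 + 3*8.7738 = 54.0553


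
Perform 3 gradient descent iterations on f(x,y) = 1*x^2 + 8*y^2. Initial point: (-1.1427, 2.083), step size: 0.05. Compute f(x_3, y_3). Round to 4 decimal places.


Gradient descent on f(x,y) = 1*x^2 + 8*y^2.
Starting point: (-1.1427, 2.083), alpha = 0.05
Step 1: grad_x = 2*1*-1.1427 = -2.2854, grad_y = 2*8*2.083 = 33.328
  x_1 = -1.1427 - 0.05*-2.2854 = -1.0284
  y_1 = 2.083 - 0.05*33.328 = 0.4166
Step 2: grad_x = 2*1*-1.0284 = -2.0569, grad_y = 2*8*0.4166 = 6.6656
  x_2 = -1.0284 - 0.05*-2.0569 = -0.9256
  y_2 = 0.4166 - 0.05*6.6656 = 0.0833
Step 3: grad_x = 2*1*-0.9256 = -1.8512, grad_y = 2*8*0.0833 = 1.3331
  x_3 = -0.9256 - 0.05*-1.8512 = -0.833
  y_3 = 0.0833 - 0.05*1.3331 = 0.0167
f(-0.833, 0.0167) = 1*(-0.833)^2 + 8*0.0167^2 = 0.6962


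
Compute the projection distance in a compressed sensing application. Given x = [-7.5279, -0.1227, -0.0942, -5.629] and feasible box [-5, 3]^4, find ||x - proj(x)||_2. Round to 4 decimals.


Project each component onto [-5, 3].
clip(-7.5279) = -5.0, clip(-0.1227) = -0.1227, clip(-0.0942) = -0.0942, clip(-5.629) = -5.0
Projection = [-5.0, -0.1227, -0.0942, -5.0]
Squared diffs: [6.3903, 0.0, 0.0, 0.3956]
Distance = sqrt(6.7859) = 2.605


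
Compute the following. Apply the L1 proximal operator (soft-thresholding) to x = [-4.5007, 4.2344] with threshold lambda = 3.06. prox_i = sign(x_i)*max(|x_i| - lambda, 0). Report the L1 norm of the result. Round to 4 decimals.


Soft-thresholding with lambda = 3.06:
prox(-4.5007) = sign(-4.5007)*max(|-4.5007| - 3.06, 0) = -1.4407
prox(4.2344) = sign(4.2344)*max(|4.2344| - 3.06, 0) = 1.1744
prox(x) = [-1.4407, 1.1744]
||prox(x)||_1 = 1.4407 + 1.1744 = 2.6151


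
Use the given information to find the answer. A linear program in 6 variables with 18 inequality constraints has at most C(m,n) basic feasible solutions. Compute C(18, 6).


Each vertex corresponds to some choice of n active constraints out of m, so the number of vertices is at most C(m, n) = m! / (n!(m-n)!).
m = 18, n = 6
Numerator: 18 * 17 * 16 * 15 * 14 * 13
Denominator: 6! = 720
C(18, 6) = 18564


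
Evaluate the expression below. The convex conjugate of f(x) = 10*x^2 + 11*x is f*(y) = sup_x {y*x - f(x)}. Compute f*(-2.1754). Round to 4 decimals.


f*(y) = sup_x {y*x - a*x^2 - b*x} = sup_x {(y-b)*x - a*x^2}
FOC: (y - b) - 2a*x = 0 => x* = (y - b)/(2a)
x* = (-2.1754 - 11)/(2*10) = -0.6588
f*(-2.1754) = (y-b)^2/(4a) = (-2.1754 - 11)^2/(4*10)
= 173.5912/40 = 4.3398


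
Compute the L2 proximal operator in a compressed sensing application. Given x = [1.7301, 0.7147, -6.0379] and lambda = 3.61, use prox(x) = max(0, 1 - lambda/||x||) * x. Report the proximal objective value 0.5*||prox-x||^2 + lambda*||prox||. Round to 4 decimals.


Step 1: Compute ||x||.
||x|| = 6.3214
Step 2: Compute scaling factor.
scale = max(0, 1 - 3.61/6.3214) = 0.4289
Step 3: prox(x) = [0.7421, 0.3066, -2.5898]
||prox(x)|| = 2.7114
Step 4: Proximal objective.
0.5*||prox-x||^2 = 6.5161
lambda*||prox|| = 9.7882
Total = 16.3043


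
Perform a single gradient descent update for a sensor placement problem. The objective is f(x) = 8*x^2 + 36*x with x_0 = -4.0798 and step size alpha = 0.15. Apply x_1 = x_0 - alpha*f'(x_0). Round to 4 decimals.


We compute the gradient at x_0 and apply the update.
f'(x) = 16*x + 36
f'(-4.0798) = 16*-4.0798 + 36 = -29.2768
x_1 = -4.0798 - 0.15*-29.2768 = 0.3117


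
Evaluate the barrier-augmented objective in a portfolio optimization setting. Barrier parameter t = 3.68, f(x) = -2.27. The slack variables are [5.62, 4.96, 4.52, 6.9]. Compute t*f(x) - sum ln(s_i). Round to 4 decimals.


Step 1: Compute log-barrier.
ln values: [1.7263, 1.6014, 1.5085, 1.9315]
phi = -(1.7263 + 1.6014 + 1.5085 + 1.9315) = -6.7678
Step 2: Compute augmented objective.
t*f(x) = 3.68*-2.27 = -8.3536
Total = -8.3536 - 6.7678 = -15.1214


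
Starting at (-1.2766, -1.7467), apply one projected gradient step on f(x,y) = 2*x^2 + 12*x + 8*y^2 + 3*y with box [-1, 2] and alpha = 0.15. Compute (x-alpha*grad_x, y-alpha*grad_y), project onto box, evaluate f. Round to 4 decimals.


Step 1: Compute gradient at (-1.2766, -1.7467).
grad_x = 2*2*-1.2766 + 12 = 6.8936
grad_y = 2*8*-1.7467 + 3 = -24.9472
Step 2: Gradient step.
x_raw = -1.2766 - 0.15*6.8936 = -2.3106
y_raw = -1.7467 - 0.15*-24.9472 = 1.9954
Step 3: Project onto [-1, 2].
x_proj = clip(-2.3106) = -1.0
y_proj = clip(1.9954) = 1.9954
Step 4: Evaluate f.
f(-1.0, 1.9954) = 27.8385


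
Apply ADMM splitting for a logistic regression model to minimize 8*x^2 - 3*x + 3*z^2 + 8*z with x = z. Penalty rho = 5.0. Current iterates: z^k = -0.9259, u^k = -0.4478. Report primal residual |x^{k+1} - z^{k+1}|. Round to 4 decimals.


ADMM iteration with rho = 5.0, z^k = -0.9259, u^k = -0.4478
Step 1: x-update.
Minimize 8*x^2 - 3*x + (5.0/2)*(x + 0.9259 - 0.4478)^2
FOC: (2*8 + 5.0)*x = 3 + 5.0*(-0.9259 + 0.4478)
x^{k+1} = 0.029
Step 2: z-update.
Minimize 3*z^2 + 8*z + (5.0/2)*(0.029 - z - 0.4478)^2
FOC: (2*3 + 5.0)*z = -8 + 5.0*(0.029 - 0.4478)
z^{k+1} = -0.9176
Step 3: u-update.
u^{k+1} = -0.4478 + 0.029 + 0.9176 = 0.4988
Step 4: Primal residual = |0.029 + 0.9176| = 0.9466


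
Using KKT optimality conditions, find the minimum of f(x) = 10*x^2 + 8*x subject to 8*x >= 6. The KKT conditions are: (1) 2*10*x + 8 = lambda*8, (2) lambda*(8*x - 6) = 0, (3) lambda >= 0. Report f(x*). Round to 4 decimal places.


Step 1: Try lambda = 0 (constraint inactive).
x_unc = -8/(2*10) = -0.4
Check: 8*-0.4 = -3.2 < 6 -- violated!
Step 2: Constraint must be active: 8*x = 6
x* = 6/8 = 0.75
lambda = (2*10*0.75 + 8)/8 = 2.875
Step 3: Compute optimal value.
f(x*) = 10*0.75^2 + 8*0.75 = 11.625


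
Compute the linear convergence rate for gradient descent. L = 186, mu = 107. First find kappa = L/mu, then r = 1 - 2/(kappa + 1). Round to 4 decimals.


Step 1: Compute the condition number.
kappa = L/mu = 186/107 = 1.7383
Step 2: Compute the convergence rate.
r = 1 - 2/(kappa + 1) = 1 - 2*mu/(L + mu) = (L - mu)/(L + mu) = 79/293 = 0.2696


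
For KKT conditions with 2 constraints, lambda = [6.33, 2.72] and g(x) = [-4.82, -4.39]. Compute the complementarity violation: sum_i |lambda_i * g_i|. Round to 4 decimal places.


KKT complementary slackness check:
lambda_1 * g_1 = 6.33 * -4.82 = -30.5106
lambda_2 * g_2 = 2.72 * -4.39 = -11.9408
Total violation = 30.5106 + 11.9408 = 42.4514


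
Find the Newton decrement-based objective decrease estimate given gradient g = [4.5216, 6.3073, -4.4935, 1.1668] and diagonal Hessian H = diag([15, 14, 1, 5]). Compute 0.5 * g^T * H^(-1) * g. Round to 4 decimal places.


Step 1: H is diagonal, so H^(-1) * g = [0.3014, 0.4505, -4.4935, 0.2334].
Step 2: g^T H^(-1) g = sum_i g_i^2 / H_ii
  = (4.5216)^2/15 + (6.3073)^2/14 + (-4.4935)^2/1 + (1.1668)^2/5
  = 1.363 + 2.8416 + 20.1915 + 0.2723 = 24.6684
Step 3: Objective decrease = 0.5 * g^T H^(-1) g = 12.3342


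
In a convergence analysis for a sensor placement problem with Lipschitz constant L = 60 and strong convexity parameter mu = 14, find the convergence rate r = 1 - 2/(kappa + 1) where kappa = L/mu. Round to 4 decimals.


Step 1: Compute the condition number.
kappa = L/mu = 60/14 = 4.2857
Step 2: Compute the convergence rate.
r = 1 - 2/(kappa + 1) = 1 - 2*mu/(L + mu) = (L - mu)/(L + mu) = 46/74 = 0.6216


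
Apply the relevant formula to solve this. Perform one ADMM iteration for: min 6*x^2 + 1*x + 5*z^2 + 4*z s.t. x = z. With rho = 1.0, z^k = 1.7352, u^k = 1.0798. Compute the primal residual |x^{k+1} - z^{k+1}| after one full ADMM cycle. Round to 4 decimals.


ADMM iteration with rho = 1.0, z^k = 1.7352, u^k = 1.0798
Step 1: x-update.
Minimize 6*x^2 + 1*x + (1.0/2)*(x - 1.7352 + 1.0798)^2
FOC: (2*6 + 1.0)*x = -1 + 1.0*(1.7352 - 1.0798)
x^{k+1} = -0.0265
Step 2: z-update.
Minimize 5*z^2 + 4*z + (1.0/2)*(-0.0265 - z + 1.0798)^2
FOC: (2*5 + 1.0)*z = -4 + 1.0*(-0.0265 + 1.0798)
z^{k+1} = -0.2679
Step 3: u-update.
u^{k+1} = 1.0798 - 0.0265 + 0.2679 = 1.3212
Step 4: Primal residual = |-0.0265 + 0.2679| = 0.2414


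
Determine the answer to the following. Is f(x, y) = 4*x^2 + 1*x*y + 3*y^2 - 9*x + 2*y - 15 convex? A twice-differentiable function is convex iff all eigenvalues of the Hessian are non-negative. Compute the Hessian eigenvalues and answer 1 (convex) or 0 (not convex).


The Hessian of f(x,y) = 4*x^2 + 1*x*y + 3*y^2 - 9*x + 2*y - 15 is:
H = [[8, 1], [1, 6]]
Trace = 8 + 6 = 14
Determinant = 8*6 - (1)^2 = 47
Discriminant = (14)^2 - 4*47 = 8.0
Eigenvalues: lambda_1 = 5.5858, lambda_2 = 8.4142
The function is convex.

1


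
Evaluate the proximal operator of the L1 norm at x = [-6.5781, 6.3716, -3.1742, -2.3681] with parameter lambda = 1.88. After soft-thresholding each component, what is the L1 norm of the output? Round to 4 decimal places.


Soft-thresholding with lambda = 1.88:
prox(-6.5781) = sign(-6.5781)*max(|-6.5781| - 1.88, 0) = -4.6981
prox(6.3716) = sign(6.3716)*max(|6.3716| - 1.88, 0) = 4.4916
prox(-3.1742) = sign(-3.1742)*max(|-3.1742| - 1.88, 0) = -1.2942
prox(-2.3681) = sign(-2.3681)*max(|-2.3681| - 1.88, 0) = -0.4881
prox(x) = [-4.6981, 4.4916, -1.2942, -0.4881]
||prox(x)||_1 = 4.6981 + 4.4916 + 1.2942 + 0.4881 = 10.972


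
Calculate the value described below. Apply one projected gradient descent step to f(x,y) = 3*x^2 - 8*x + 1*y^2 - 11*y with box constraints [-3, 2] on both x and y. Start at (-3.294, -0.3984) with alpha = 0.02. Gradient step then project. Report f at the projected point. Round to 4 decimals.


Step 1: Compute gradient at (-3.294, -0.3984).
grad_x = 2*3*-3.294 - 8 = -27.764
grad_y = 2*1*-0.3984 - 11 = -11.7968
Step 2: Gradient step.
x_raw = -3.294 - 0.02*-27.764 = -2.7387
y_raw = -0.3984 - 0.02*-11.7968 = -0.1625
Step 3: Project onto [-3, 2].
x_proj = clip(-2.7387) = -2.7387
y_proj = clip(-0.1625) = -0.1625
Step 4: Evaluate f.
f(-2.7387, -0.1625) = 46.225


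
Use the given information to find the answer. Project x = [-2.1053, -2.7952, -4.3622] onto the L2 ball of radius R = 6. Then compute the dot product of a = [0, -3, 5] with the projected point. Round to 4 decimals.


Step 1: Compute ||x|| (intermediates to 6 decimals).
||x|| = sqrt((-2.1053)^2 + (-2.7952)^2 + (-4.3622)^2) = 5.592336
Step 2: Project.
Since ||x|| <= R, proj = x (no scaling needed).
proj(x) = [-2.1053, -2.7952, -4.3622]
Step 3: Dot product.
a^T * proj(x) = 0*(-2.1053) - 3*(-2.7952) + 5*(-4.3622) = -13.4254


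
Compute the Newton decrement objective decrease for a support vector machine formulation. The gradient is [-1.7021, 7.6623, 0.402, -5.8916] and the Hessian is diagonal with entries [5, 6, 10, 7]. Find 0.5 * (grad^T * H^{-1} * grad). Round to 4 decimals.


Step 1: H is diagonal, so H^(-1) * g = [-0.3404, 1.2771, 0.0402, -0.8417].
Step 2: g^T H^(-1) g = sum_i g_i^2 / H_ii
  = (-1.7021)^2/5 + (7.6623)^2/6 + (0.402)^2/10 + (-5.8916)^2/7
  = 0.5794 + 9.7851 + 0.0162 + 4.9587 = 15.3394
Step 3: Objective decrease = 0.5 * g^T H^(-1) g = 7.6697


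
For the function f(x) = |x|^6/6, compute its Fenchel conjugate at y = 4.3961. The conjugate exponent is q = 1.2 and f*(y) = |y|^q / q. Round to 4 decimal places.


The conjugate exponent q satisfies 1/p + 1/q = 1.
p = 6, so q = 6/(6 - 1) = 1.2
|y|^q = 4.3961^1.2 = 5.9113
f*(4.3961) = 5.9113 / 1.2 = 4.9261


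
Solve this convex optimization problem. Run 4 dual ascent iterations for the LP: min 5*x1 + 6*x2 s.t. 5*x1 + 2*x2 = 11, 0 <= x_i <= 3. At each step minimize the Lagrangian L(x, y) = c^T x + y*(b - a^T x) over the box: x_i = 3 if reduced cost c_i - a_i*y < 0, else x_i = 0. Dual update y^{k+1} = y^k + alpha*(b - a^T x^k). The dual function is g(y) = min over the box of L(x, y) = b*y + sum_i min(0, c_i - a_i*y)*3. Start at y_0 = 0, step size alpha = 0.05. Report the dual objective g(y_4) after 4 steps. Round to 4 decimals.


Dual ascent for LP: min 5*x1 + 6*x2, 5*x1 + 2*x2 = 11, 0 <= x_i <= 3
Step 1: y^k = 0.0, reduced costs: (5.0, 6.0)
  x^k = (0.0, 0.0), subgradient = b - a^T x = 11.0
  y^{k+1} = 0.0 + 0.05*11.0 = 0.55
Step 2: y^k = 0.55, reduced costs: (2.25, 4.9)
  x^k = (0.0, 0.0), subgradient = b - a^T x = 11.0
  y^{k+1} = 0.55 + 0.05*11.0 = 1.1
Step 3: y^k = 1.1, reduced costs: (-0.5, 3.8)
  x^k = (3.0, 0.0), subgradient = b - a^T x = -4.0
  y^{k+1} = 1.1 + 0.05*-4.0 = 0.9
Step 4: y^k = 0.9, reduced costs: (0.5, 4.2)
  x^k = (0.0, 0.0), subgradient = b - a^T x = 11.0
  y^{k+1} = 0.9 + 0.05*11.0 = 1.45
Dual objective at y_4 = 1.45: reduced costs (-2.25, 3.1), box minimizer x = (3.0, 0.0)
g(y_4) = b*y + (c1 - a1*y)*x1 + (c2 - a2*y)*x2 = 11*1.45 + (-2.25)*3.0 + 3.1*0.0 = 15.95 - 6.75 + 0.0 = 9.2


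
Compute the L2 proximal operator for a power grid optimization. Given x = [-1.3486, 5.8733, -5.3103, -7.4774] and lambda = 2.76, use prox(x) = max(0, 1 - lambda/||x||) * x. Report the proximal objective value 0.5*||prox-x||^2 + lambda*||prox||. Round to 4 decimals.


Step 1: Compute ||x||.
||x|| = 10.9738
Step 2: Compute scaling factor.
scale = max(0, 1 - 2.76/10.9738) = 0.7485
Step 3: prox(x) = [-1.0094, 4.3961, -3.9747, -5.5968]
||prox(x)|| = 8.2138
Step 4: Proximal objective.
0.5*||prox-x||^2 = 3.8088
lambda*||prox|| = 22.6701
Total = 26.479


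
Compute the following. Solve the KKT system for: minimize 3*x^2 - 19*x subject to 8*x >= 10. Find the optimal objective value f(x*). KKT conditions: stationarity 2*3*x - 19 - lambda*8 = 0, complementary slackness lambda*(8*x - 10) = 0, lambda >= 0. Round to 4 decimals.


Step 1: Try lambda = 0 (constraint inactive).
Stationarity: 2*3*x - 19 = 0
x* = 19/(2*3) = 19/6 = 3.1667 (rounded; the exact value 19/6 is used below)
Check constraint: 8*3.1667 = 25.3336 >= 10 -- satisfied.
Step 2: Compute optimal value.
f(x*) = 3*(19/6)^2 - 19*(19/6) = -30.0833


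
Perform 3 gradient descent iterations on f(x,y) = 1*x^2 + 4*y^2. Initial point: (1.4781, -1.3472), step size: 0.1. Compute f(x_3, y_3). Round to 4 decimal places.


Gradient descent on f(x,y) = 1*x^2 + 4*y^2.
Starting point: (1.4781, -1.3472), alpha = 0.1
Step 1: grad_x = 2*1*1.4781 = 2.9562, grad_y = 2*4*-1.3472 = -10.7776
  x_1 = 1.4781 - 0.1*2.9562 = 1.1825
  y_1 = -1.3472 - 0.1*-10.7776 = -0.2694
Step 2: grad_x = 2*1*1.1825 = 2.365, grad_y = 2*4*-0.2694 = -2.1555
  x_2 = 1.1825 - 0.1*2.365 = 0.946
  y_2 = -0.2694 - 0.1*-2.1555 = -0.0539
Step 3: grad_x = 2*1*0.946 = 1.892, grad_y = 2*4*-0.0539 = -0.4311
  x_3 = 0.946 - 0.1*1.892 = 0.7568
  y_3 = -0.0539 - 0.1*-0.4311 = -0.0108
f(0.7568, -0.0108) = 1*0.7568^2 + 4*(-0.0108)^2 = 0.5732


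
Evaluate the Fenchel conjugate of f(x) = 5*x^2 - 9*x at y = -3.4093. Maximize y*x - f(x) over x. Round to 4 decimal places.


f*(y) = sup_x {y*x - a*x^2 - b*x} = sup_x {(y-b)*x - a*x^2}
FOC: (y - b) - 2a*x = 0 => x* = (y - b)/(2a)
x* = (-3.4093 + 9)/(2*5) = 0.5591
f*(-3.4093) = (y-b)^2/(4a) = (-3.4093 + 9)^2/(4*5)
= 31.2559/20 = 1.5628


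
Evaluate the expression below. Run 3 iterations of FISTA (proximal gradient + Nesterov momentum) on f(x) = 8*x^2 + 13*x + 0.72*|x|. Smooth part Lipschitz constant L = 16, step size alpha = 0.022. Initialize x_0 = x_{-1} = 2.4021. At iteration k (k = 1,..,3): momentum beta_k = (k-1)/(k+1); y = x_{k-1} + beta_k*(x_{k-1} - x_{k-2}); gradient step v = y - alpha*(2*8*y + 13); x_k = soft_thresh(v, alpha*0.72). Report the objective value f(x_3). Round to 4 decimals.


FISTA on f(x) = 8*x^2 + 13*x + 0.72*|x|
L = 16, alpha = 0.022
Iteration 1: beta = 0.0, y = 2.4021 + 0.0*(2.4021 - 2.4021) = 2.4021
  grad(y) = 51.4336, v = y - alpha*grad = 1.2706
  prox(v) = soft_thresh(1.2706, 0.0158) = 1.2547
Iteration 2: beta = 0.3333, y = 1.2547 + 0.3333*(1.2547 - 2.4021) = 0.8723
  grad(y) = 26.9562, v = y - alpha*grad = 0.2792
  prox(v) = soft_thresh(0.2792, 0.0158) = 0.2634
Iteration 3: beta = 0.5, y = 0.2634 + 0.5*(0.2634 - 1.2547) = -0.2323
  grad(y) = 9.2835, v = y - alpha*grad = -0.4365
  prox(v) = soft_thresh(-0.4365, 0.0158) = -0.4207
f(x_3) = 8*(-0.4207)^2 + 13*(-0.4207) + 0.72*|-0.4207| = -3.7502


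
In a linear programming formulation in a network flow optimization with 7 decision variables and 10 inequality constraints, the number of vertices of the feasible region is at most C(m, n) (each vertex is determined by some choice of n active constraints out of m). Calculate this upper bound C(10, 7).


Each vertex corresponds to some choice of n active constraints out of m, so the number of vertices is at most C(m, n) = m! / (n!(m-n)!).
m = 10, n = 7
Numerator: 10 * 9 * 8 * 7 * 6 * 5 * 4
Denominator: 7! = 5040
C(10, 7) = 120


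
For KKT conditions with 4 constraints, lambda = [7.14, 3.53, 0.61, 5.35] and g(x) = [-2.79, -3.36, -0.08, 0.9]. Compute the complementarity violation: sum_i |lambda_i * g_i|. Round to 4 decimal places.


KKT complementary slackness check:
lambda_1 * g_1 = 7.14 * -2.79 = -19.9206
lambda_2 * g_2 = 3.53 * -3.36 = -11.8608
lambda_3 * g_3 = 0.61 * -0.08 = -0.0488
lambda_4 * g_4 = 5.35 * 0.9 = 4.815
Total violation = 19.9206 + 11.8608 + 0.0488 + 4.815 = 36.6452


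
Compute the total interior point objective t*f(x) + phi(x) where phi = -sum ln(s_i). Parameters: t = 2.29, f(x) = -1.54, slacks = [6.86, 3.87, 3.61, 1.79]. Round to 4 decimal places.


Step 1: Compute log-barrier.
ln values: [1.9257, 1.3533, 1.2837, 0.5822]
phi = -(1.9257 + 1.3533 + 1.2837 + 0.5822) = -5.1449
Step 2: Compute augmented objective.
t*f(x) = 2.29*-1.54 = -3.5266
Total = -3.5266 - 5.1449 = -8.6715


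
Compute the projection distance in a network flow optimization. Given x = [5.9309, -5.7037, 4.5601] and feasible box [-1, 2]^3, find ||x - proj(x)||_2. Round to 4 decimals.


Project each component onto [-1, 2].
clip(5.9309) = 2.0, clip(-5.7037) = -1.0, clip(4.5601) = 2.0
Projection = [2.0, -1.0, 2.0]
Squared diffs: [15.452, 22.1248, 6.5541]
Distance = sqrt(44.1309) = 6.6431


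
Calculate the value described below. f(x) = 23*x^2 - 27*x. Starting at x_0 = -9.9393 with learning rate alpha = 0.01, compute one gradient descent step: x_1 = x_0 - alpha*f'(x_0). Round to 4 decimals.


We compute the gradient at x_0 and apply the update.
f'(x) = 46*x - 27
f'(-9.9393) = 46*-9.9393 - 27 = -484.2078
x_1 = -9.9393 - 0.01*-484.2078 = -5.0972


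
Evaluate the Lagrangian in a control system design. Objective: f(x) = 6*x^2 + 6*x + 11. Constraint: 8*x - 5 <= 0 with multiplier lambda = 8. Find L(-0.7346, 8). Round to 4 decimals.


Step 1: Evaluate f(x).
f(-0.7346) = 6*(-0.7346)^2 + 6*(-0.7346) + 11 = 9.8302
Step 2: Evaluate g(x).
g(-0.7346) = 8*-0.7346 - 5 = -10.8768
Step 3: Compute Lagrangian.
L = 9.8302 + 8*-10.8768 = -77.1842


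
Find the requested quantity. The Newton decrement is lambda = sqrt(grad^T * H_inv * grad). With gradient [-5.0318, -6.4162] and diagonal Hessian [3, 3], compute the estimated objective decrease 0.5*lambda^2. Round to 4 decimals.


Step 1: H is diagonal, so H^(-1) * g = [-1.6773, -2.1387].
Step 2: g^T H^(-1) g = sum_i g_i^2 / H_ii
  = (-5.0318)^2/3 + (-6.4162)^2/3
  = 8.4397 + 13.7225 = 22.1622
Step 3: Objective decrease = 0.5 * g^T H^(-1) g = 11.0811


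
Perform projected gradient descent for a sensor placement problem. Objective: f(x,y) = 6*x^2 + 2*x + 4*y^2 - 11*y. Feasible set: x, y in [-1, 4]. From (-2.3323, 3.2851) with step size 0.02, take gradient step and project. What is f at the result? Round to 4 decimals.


Step 1: Compute gradient at (-2.3323, 3.2851).
grad_x = 2*6*-2.3323 + 2 = -25.9876
grad_y = 2*4*3.2851 - 11 = 15.2808
Step 2: Gradient step.
x_raw = -2.3323 - 0.02*-25.9876 = -1.8125
y_raw = 3.2851 - 0.02*15.2808 = 2.9795
Step 3: Project onto [-1, 4].
x_proj = clip(-1.8125) = -1.0
y_proj = clip(2.9795) = 2.9795
Step 4: Evaluate f.
f(-1.0, 2.9795) = 6.735
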